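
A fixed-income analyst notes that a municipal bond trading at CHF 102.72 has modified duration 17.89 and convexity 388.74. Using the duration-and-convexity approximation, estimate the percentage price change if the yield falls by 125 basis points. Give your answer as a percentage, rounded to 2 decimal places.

Duration effect: -D_mod·Δy = -17.89 × (-0.0125) = +0.223625
Convexity effect: ½·C·(Δy)² = 0.5 × 388.74 × (-0.0125)² = +0.0303703125
ΔP/P ≈ +0.223625 + 0.0303703125 = +0.2539953125
= +25.39953125%.

+25.40%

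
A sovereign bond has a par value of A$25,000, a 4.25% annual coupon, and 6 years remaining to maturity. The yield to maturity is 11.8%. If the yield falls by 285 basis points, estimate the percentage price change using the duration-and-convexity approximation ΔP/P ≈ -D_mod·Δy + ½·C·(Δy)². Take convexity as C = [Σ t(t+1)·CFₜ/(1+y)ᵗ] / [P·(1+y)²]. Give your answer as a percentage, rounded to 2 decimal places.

+14.61%

With y = 0.118:
  t   CF        PV=CF/(1+0.118)^t    t·PV        t(t+1)·PV
  1     1,062.50       950.3578       950.3578       1,900.7156
  2     1,062.50       850.0517     1,700.1034       5,100.3101
  3     1,062.50       760.3325     2,280.9974       9,123.9894
  4     1,062.50       680.0827     2,720.3308      13,601.6539
  5     1,062.50       608.3029     3,041.5147      18,249.0884
  6    26,062.50    13,346.4342    80,078.6054     560,550.2381
  Σ                 17,195.5618    90,771.9095     608,525.9956
P = 17,195.5618; D_Mac = 5.27880 yrs; D_mod = 4.72164 yrs; C = 28.31256.
Duration effect: -4.72164 × (-0.0285) = +0.134567
Convexity effect: 0.5 × 28.31256 × (-0.0285)² = +0.0114984
ΔP/P ≈ +0.134567 + 0.0114984 = +0.146065 = +14.6065%.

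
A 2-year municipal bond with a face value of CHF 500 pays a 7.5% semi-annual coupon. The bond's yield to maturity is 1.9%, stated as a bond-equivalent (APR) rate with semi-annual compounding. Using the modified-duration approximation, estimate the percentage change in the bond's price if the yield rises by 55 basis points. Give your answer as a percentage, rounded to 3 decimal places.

-1.035%

Periodic yield y = 0.0095. Modified duration first:
  t   CF        PV=CF/(1+0.0095)^t    t·PV
  1        18.75        18.5736        18.5736
  2        18.75        18.3988        36.7975
  3        18.75        18.2256        54.6769
  4       518.75       499.4969     1,997.9877
  Σ                    554.6949     2,108.0356
P = 554.6949; D_Mac = 3.80035 half-year periods = 1.90018 yrs; D_mod = 1.90018/(1+0.0095) = 1.88229 yrs.
ΔP/P ≈ -D_mod · Δy = -1.88229 × (+0.0055) = -0.010353 = -1.0353%.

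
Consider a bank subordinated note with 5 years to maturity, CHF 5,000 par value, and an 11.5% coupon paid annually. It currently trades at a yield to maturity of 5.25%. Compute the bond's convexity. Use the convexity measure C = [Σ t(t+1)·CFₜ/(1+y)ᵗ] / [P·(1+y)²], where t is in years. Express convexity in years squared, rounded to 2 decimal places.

21.20

With y = 0.0525:
  t   CF        PV=CF/(1+0.0525)^t    t·PV        t(t+1)·PV
  1       575.00       546.3183       546.3183       1,092.6366
  2       575.00       519.0673     1,038.1345       3,114.4036
  3       575.00       493.1755     1,479.5266       5,918.1065
  4       575.00       468.5753     1,874.3013       9,371.5067
  5     5,575.00     4,316.5259    21,582.6294     129,495.7764
  Σ                  6,343.6623    26,520.9102     148,992.4298
P = 6,343.6623.
Convexity = Σ t(t+1)·PV / [P·(1+y)²] = 148,992.4298 / (6,343.6623 × 1.107756) = 21.20215.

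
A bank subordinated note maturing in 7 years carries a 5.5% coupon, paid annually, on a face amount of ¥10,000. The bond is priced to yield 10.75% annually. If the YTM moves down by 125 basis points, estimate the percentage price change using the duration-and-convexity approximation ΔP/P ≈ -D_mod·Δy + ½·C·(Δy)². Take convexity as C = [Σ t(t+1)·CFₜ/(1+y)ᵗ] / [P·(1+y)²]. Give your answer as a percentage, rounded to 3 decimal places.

With y = 0.1075:
  t   CF        PV=CF/(1+0.1075)^t    t·PV        t(t+1)·PV
  1       550.00       496.6140       496.6140         993.2280
  2       550.00       448.4099       896.8199       2,690.4596
  3       550.00       404.8848     1,214.6544       4,858.6177
  4       550.00       365.5845     1,462.3379       7,311.6896
  5       550.00       330.0989     1,650.4943       9,902.9656
  6       550.00       298.0577     1,788.3459      12,518.4215
  7    10,550.00     5,162.3366    36,136.3559     289,090.8475
  Σ                  7,505.9863    43,645.6223     327,366.2295
P = 7,505.9863; D_Mac = 5.81478 yrs; D_mod = 5.25036 yrs; C = 35.55811.
Duration effect: -5.25036 × (-0.0125) = +0.065630
Convexity effect: 0.5 × 35.55811 × (-0.0125)² = +0.0027780
ΔP/P ≈ +0.065630 + 0.0027780 = +0.068407 = +6.8407%.

+6.841%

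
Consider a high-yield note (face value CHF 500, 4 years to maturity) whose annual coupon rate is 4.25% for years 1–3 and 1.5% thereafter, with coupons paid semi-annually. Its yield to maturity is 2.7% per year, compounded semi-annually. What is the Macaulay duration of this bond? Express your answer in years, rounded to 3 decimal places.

Periodic yield y = 0.0135. Discount each cash flow and weight by its period:
  t   CF        PV=CF/(1+0.0135)^t    t·PV
  1       10.625        10.4835        10.4835
  2       10.625        10.3438        20.6877
  3       10.625        10.2060        30.6181
  4       10.625        10.0701        40.2804
  5       10.625         9.9360        49.6798
  6       10.625         9.8036        58.8217
  7        3.750         3.4140        23.8981
  8      503.750       452.5067     3,620.0538
  Σ                    516.7638     3,854.5231
Price P = Σ PV = 516.7638.
Macaulay duration = Σ(t·PV) / P = 3,854.5231 / 516.7638 = 7.45897 half-year periods.
In years: 7.45897 / 2 = 3.72948 years.

3.729 years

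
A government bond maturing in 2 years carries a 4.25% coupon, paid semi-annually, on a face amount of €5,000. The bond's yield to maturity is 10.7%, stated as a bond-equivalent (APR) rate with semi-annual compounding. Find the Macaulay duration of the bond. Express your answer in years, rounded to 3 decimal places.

1.934 years

Periodic yield y = 0.0535. Discount each cash flow and weight by its period:
  t   CF        PV=CF/(1+0.0535)^t    t·PV
  1       106.25       100.8543       100.8543
  2       106.25        95.7326       191.4652
  3       106.25        90.8710       272.6130
  4     5,106.25     4,145.3759    16,581.5034
  Σ                  4,432.8338    17,146.4359
Price P = Σ PV = 4,432.8338.
Macaulay duration = Σ(t·PV) / P = 17,146.4359 / 4,432.8338 = 3.86805 half-year periods.
In years: 3.86805 / 2 = 1.93403 years.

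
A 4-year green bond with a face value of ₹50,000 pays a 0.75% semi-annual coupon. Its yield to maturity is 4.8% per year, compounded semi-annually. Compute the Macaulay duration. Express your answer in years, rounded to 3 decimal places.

Periodic yield y = 0.024. Discount each cash flow and weight by its period:
  t   CF        PV=CF/(1+0.024)^t    t·PV
  1       187.50       183.1055       183.1055
  2       187.50       178.8139       357.6279
  3       187.50       174.6230       523.8689
  4       187.50       170.5303       682.1210
  5       187.50       166.5335       832.6673
  6       187.50       162.6303       975.7820
  7       187.50       158.8187     1,111.7307
  8    50,187.50    41,514.1270   332,113.0159
  Σ                 42,709.1821   336,779.9192
Price P = Σ PV = 42,709.1821.
Macaulay duration = Σ(t·PV) / P = 336,779.9192 / 42,709.1821 = 7.88542 half-year periods.
In years: 7.88542 / 2 = 3.94271 years.

3.943 years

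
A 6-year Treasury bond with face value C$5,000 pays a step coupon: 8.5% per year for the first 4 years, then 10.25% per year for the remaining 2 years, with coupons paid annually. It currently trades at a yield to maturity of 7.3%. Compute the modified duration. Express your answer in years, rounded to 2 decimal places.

4.64 years

Periodic yield y = 0.073. First find Macaulay duration:
  t   CF        PV=CF/(1+0.073)^t    t·PV
  1       425.00       396.0857       396.0857
  2       425.00       369.1386       738.2772
  3       425.00       344.0248     1,032.0744
  4       425.00       320.6196     1,282.4783
  5       512.50       360.3257     1,801.6286
  6     5,512.50     3,612.0210    21,672.1262
  Σ                  5,402.2155    26,922.6705
P = 5,402.2155; Macaulay duration = 26,922.6705 / 5,402.2155 = 4.98364 years.
Modified duration = D_Mac / (1 + y) = 4.98364 / 1.073 = 4.64458 years.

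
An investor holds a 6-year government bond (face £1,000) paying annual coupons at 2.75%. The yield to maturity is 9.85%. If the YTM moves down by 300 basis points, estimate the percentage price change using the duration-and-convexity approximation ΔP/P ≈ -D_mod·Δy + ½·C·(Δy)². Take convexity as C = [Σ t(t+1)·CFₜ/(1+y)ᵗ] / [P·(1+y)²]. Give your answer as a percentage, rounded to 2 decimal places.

With y = 0.0985:
  t   CF        PV=CF/(1+0.0985)^t    t·PV        t(t+1)·PV
  1        27.50        25.0341        25.0341          50.0683
  2        27.50        22.7894        45.5788         136.7363
  3        27.50        20.7459        62.2377         248.9509
  4        27.50        18.8857        75.5427         377.7134
  5        27.50        17.1922        85.9612         515.7671
  6     1,027.50       584.7651     3,508.5907      24,560.1352
  Σ                    689.4125     3,802.9453      25,889.3713
P = 689.4125; D_Mac = 5.51621 yrs; D_mod = 5.02159 yrs; C = 31.12019.
Duration effect: -5.02159 × (-0.03) = +0.150648
Convexity effect: 0.5 × 31.12019 × (-0.03)² = +0.0140041
ΔP/P ≈ +0.150648 + 0.0140041 = +0.164652 = +16.4652%.

+16.47%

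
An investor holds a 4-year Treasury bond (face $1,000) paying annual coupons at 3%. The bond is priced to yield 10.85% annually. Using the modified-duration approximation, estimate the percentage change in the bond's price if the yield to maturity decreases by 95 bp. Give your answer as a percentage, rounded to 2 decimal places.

Periodic yield y = 0.1085. Modified duration first:
  t   CF        PV=CF/(1+0.1085)^t    t·PV
  1        30.00        27.0636        27.0636
  2        30.00        24.4146        48.8292
  3        30.00        22.0249        66.0747
  4     1,030.00       682.1729     2,728.6914
  Σ                    755.6760     2,870.6590
P = 755.6760; D_Mac = 3.79880 yrs; D_mod = 3.79880/(1+0.1085) = 3.42697 yrs.
ΔP/P ≈ -D_mod · Δy = -3.42697 × (-0.0095) = +0.032556 = +3.2556%.

+3.26%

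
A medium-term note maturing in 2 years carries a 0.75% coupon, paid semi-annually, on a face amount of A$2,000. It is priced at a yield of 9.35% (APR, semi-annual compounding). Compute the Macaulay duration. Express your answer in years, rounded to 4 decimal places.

1.9877 years

Periodic yield y = 0.04675. Discount each cash flow and weight by its period:
  t   CF        PV=CF/(1+0.04675)^t    t·PV
  1         7.50         7.1650         7.1650
  2         7.50         6.8450        13.6901
  3         7.50         6.5393        19.6179
  4     2,007.50     1,672.1825     6,688.7300
  Σ                  1,692.7319     6,729.2031
Price P = Σ PV = 1,692.7319.
Macaulay duration = Σ(t·PV) / P = 6,729.2031 / 1,692.7319 = 3.97535 half-year periods.
In years: 3.97535 / 2 = 1.98768 years.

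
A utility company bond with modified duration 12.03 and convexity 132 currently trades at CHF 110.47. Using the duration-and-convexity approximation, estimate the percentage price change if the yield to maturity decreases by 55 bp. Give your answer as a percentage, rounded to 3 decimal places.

+6.816%

Duration effect: -D_mod·Δy = -12.03 × (-0.0055) = +0.066165
Convexity effect: ½·C·(Δy)² = 0.5 × 132 × (-0.0055)² = +0.0019965
ΔP/P ≈ +0.066165 + 0.0019965 = +0.0681615
= +6.81615%.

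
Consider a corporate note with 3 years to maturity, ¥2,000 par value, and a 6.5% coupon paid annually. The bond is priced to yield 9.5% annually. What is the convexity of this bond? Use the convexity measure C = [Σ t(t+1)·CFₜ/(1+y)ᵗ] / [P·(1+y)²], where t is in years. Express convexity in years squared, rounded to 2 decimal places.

With y = 0.095:
  t   CF        PV=CF/(1+0.095)^t    t·PV        t(t+1)·PV
  1       130.00       118.7215       118.7215         237.4429
  2       130.00       108.4214       216.8429         650.5286
  3     2,130.00     1,622.3227     4,866.9681      19,467.8724
  Σ                  1,849.4656     5,202.5324      20,355.8439
P = 1,849.4656.
Convexity = Σ t(t+1)·PV / [P·(1+y)²] = 20,355.8439 / (1,849.4656 × 1.199025) = 9.17941.

9.18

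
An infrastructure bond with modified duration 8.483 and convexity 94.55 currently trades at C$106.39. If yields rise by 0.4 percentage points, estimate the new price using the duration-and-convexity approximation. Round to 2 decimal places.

C$102.86

Duration effect: -D_mod·Δy = -8.483 × (+0.004) = -0.033932
Convexity effect: ½·C·(Δy)² = 0.5 × 94.55 × (0.004)² = +0.0007564
ΔP/P ≈ -0.033932 + 0.0007564 = -0.0331756
New price ≈ 106.39 × (1 - 0.0331756) = 102.860447916.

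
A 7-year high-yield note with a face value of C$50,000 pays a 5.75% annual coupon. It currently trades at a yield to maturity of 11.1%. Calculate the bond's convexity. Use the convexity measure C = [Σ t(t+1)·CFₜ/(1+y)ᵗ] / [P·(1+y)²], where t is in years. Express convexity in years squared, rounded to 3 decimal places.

With y = 0.111:
  t   CF        PV=CF/(1+0.111)^t    t·PV        t(t+1)·PV
  1     2,875.00     2,587.7588     2,587.7588       5,175.5176
  2     2,875.00     2,329.2158     4,658.4316      13,975.2949
  3     2,875.00     2,096.5039     6,289.5117      25,158.0467
  4     2,875.00     1,887.0422     7,548.1688      37,740.8441
  5     2,875.00     1,698.5078     8,492.5392      50,955.2350
  6     2,875.00     1,528.8099     9,172.8596      64,210.0171
  7    52,875.00    25,307.6586   177,153.6104   1,417,228.8836
  Σ                 37,435.4971   215,902.8801   1,614,443.8389
P = 37,435.4971.
Convexity = Σ t(t+1)·PV / [P·(1+y)²] = 1,614,443.8389 / (37,435.4971 × 1.234321) = 34.93906.

34.939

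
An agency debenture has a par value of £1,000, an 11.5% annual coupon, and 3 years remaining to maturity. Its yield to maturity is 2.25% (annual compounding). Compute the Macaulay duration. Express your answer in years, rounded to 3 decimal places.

2.735 years

Periodic yield y = 0.0225. Discount each cash flow and weight by its year:
  t   CF        PV=CF/(1+0.0225)^t    t·PV
  1       115.00       112.4694       112.4694
  2       115.00       109.9946       219.9891
  3     1,115.00     1,043.0015     3,129.0044
  Σ                  1,265.4655     3,461.4629
Price P = Σ PV = 1,265.4655.
Macaulay duration = Σ(t·PV) / P = 3,461.4629 / 1,265.4655 = 2.73533 years.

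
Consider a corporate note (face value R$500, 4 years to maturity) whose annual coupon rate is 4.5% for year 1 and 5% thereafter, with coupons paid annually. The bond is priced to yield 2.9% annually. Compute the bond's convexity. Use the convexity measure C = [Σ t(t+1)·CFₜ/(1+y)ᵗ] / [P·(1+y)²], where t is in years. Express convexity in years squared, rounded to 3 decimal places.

With y = 0.029:
  t   CF        PV=CF/(1+0.029)^t    t·PV        t(t+1)·PV
  1        22.50        21.8659        21.8659          43.7318
  2        25.00        23.6107        47.2214         141.6643
  3        25.00        22.9453        68.8359         275.3437
  4       525.00       468.2716     1,873.0863       9,365.4317
  Σ                    536.6935     2,011.0096       9,826.1715
P = 536.6935.
Convexity = Σ t(t+1)·PV / [P·(1+y)²] = 9,826.1715 / (536.6935 × 1.058841) = 17.29128.

17.291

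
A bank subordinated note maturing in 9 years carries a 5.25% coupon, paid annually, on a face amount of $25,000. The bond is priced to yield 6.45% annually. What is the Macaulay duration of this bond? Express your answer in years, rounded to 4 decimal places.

Periodic yield y = 0.0645. Discount each cash flow and weight by its year:
  t   CF        PV=CF/(1+0.0645)^t    t·PV
  1     1,312.50     1,232.9732     1,232.9732
  2     1,312.50     1,158.2651     2,316.5303
  3     1,312.50     1,088.0837     3,264.2512
  4     1,312.50     1,022.1547     4,088.6190
  5     1,312.50       960.2205     4,801.1026
  6     1,312.50       902.0390     5,412.2340
  7     1,312.50       847.3828     5,931.6797
  8     1,312.50       796.0383     6,368.3067
  9    26,312.50    14,991.7082   134,925.3740
  Σ                 22,998.8657   168,341.0707
Price P = Σ PV = 22,998.8657.
Macaulay duration = Σ(t·PV) / P = 168,341.0707 / 22,998.8657 = 7.31954 years.

7.3195 years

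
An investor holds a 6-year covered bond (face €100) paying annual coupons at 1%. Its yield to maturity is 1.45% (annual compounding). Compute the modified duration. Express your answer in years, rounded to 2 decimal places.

5.77 years

Periodic yield y = 0.0145. First find Macaulay duration:
  t   CF        PV=CF/(1+0.0145)^t    t·PV
  1         1.00         0.9857         0.9857
  2         1.00         0.9716         1.9432
  3         1.00         0.9577         2.8732
  4         1.00         0.9440         3.7762
  5         1.00         0.9306         4.6528
  6       101.00        92.6422       555.8535
  Σ                     97.4319       570.0845
P = 97.4319; Macaulay duration = 570.0845 / 97.4319 = 5.85111 years.
Modified duration = D_Mac / (1 + y) = 5.85111 / 1.0145 = 5.76748 years.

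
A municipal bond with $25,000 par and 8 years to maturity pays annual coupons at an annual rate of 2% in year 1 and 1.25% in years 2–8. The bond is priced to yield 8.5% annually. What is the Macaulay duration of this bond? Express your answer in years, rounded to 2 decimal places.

7.46 years

Periodic yield y = 0.085. Discount each cash flow and weight by its year:
  t   CF        PV=CF/(1+0.085)^t    t·PV
  1       500.00       460.8295       460.8295
  2       312.50       265.4548       530.9096
  3       312.50       244.6588       733.9763
  4       312.50       225.4920       901.9679
  5       312.50       207.8267     1,039.1335
  6       312.50       191.5453     1,149.2720
  7       312.50       176.5395     1,235.7764
  8    25,312.50    13,179.4454   105,435.5632
  Σ                 14,951.7919   111,487.4283
Price P = Σ PV = 14,951.7919.
Macaulay duration = Σ(t·PV) / P = 111,487.4283 / 14,951.7919 = 7.45646 years.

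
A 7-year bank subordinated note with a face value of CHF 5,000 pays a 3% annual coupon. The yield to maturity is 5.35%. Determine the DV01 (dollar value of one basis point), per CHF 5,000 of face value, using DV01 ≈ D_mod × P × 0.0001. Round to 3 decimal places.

CHF 2.615

Periodic yield y = 0.0535.
  t   CF        PV=CF/(1+0.0535)^t    t·PV
  1       150.00       142.3825       142.3825
  2       150.00       135.1519       270.3038
  3       150.00       128.2885       384.8654
  4       150.00       121.7736       487.0943
  5       150.00       115.5895       577.9477
  6       150.00       109.7196       658.3173
  7     5,150.00     3,575.7360    25,030.1521
  Σ                  4,328.6416    27,551.0633
P = 4,328.6416; D_Mac = 6.36483 yrs; D_mod = 6.04160 yrs.
DV01 ≈ 6.04160 × 4,328.6416 × 0.0001 = 2.615193.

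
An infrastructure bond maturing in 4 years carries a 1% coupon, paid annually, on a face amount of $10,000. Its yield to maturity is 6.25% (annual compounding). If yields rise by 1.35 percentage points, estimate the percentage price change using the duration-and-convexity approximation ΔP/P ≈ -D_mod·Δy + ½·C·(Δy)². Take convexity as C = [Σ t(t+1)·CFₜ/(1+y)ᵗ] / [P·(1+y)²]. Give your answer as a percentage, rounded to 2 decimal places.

With y = 0.0625:
  t   CF        PV=CF/(1+0.0625)^t    t·PV        t(t+1)·PV
  1       100.00        94.1176        94.1176         188.2353
  2       100.00        88.5813       177.1626         531.4879
  3       100.00        83.3706       250.1119       1,000.4478
  4    10,100.00     7,925.1158    31,700.4634     158,502.3168
  Σ                  8,191.1855    32,221.8556     160,222.4878
P = 8,191.1855; D_Mac = 3.93372 yrs; D_mod = 3.70233 yrs; C = 17.32682.
Duration effect: -3.70233 × (+0.0135) = -0.049981
Convexity effect: 0.5 × 17.32682 × (0.0135)² = +0.0015789
ΔP/P ≈ -0.049981 + 0.0015789 = -0.048403 = -4.8403%.

-4.84%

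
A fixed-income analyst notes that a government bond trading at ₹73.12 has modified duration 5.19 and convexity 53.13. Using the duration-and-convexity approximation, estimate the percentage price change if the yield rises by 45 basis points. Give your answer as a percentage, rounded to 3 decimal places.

Duration effect: -D_mod·Δy = -5.19 × (+0.0045) = -0.023355
Convexity effect: ½·C·(Δy)² = 0.5 × 53.13 × (0.0045)² = +0.00053794125
ΔP/P ≈ -0.023355 + 0.00053794125 = -0.02281705875
= -2.281705875%.

-2.282%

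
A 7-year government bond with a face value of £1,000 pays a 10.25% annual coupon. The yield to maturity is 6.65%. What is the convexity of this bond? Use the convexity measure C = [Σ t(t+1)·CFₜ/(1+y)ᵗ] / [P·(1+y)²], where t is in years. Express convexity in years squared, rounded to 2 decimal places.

35.15

With y = 0.0665:
  t   CF        PV=CF/(1+0.0665)^t    t·PV        t(t+1)·PV
  1       102.50        96.1088        96.1088         192.2175
  2       102.50        90.1160       180.2321         540.6963
  3       102.50        84.4970       253.4910       1,013.9640
  4       102.50        79.2283       316.9133       1,584.5663
  5       102.50        74.2882       371.4408       2,228.6446
  6       102.50        69.6560       417.9362       2,925.5532
  7     1,102.50       702.5101     4,917.5708      39,340.5662
  Σ                  1,196.4044     6,553.6928      47,826.2082
P = 1,196.4044.
Convexity = Σ t(t+1)·PV / [P·(1+y)²] = 47,826.2082 / (1,196.4044 × 1.137422) = 35.14522.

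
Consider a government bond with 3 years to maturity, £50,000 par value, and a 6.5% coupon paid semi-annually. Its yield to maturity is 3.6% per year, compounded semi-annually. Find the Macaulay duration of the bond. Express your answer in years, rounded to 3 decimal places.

2.784 years

Periodic yield y = 0.018. Discount each cash flow and weight by its period:
  t   CF        PV=CF/(1+0.018)^t    t·PV
  1     1,625.00     1,596.2672     1,596.2672
  2     1,625.00     1,568.0424     3,136.0849
  3     1,625.00     1,540.3167     4,620.9502
  4     1,625.00     1,513.0813     6,052.3251
  5     1,625.00     1,486.3274     7,431.6369
  6    51,625.00    46,384.5552   278,307.3314
  Σ                 54,088.5902   301,144.5955
Price P = Σ PV = 54,088.5902.
Macaulay duration = Σ(t·PV) / P = 301,144.5955 / 54,088.5902 = 5.56762 half-year periods.
In years: 5.56762 / 2 = 2.78381 years.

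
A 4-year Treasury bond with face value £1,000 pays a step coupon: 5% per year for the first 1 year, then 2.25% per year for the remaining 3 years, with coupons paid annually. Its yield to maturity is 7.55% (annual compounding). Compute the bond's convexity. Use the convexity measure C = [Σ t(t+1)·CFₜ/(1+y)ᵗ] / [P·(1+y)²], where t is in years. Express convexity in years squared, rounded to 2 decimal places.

16.01

With y = 0.0755:
  t   CF        PV=CF/(1+0.0755)^t    t·PV        t(t+1)·PV
  1        50.00        46.4900        46.4900          92.9800
  2        22.50        19.4519        38.9038         116.7113
  3        22.50        18.0864        54.2591         217.0364
  4     1,022.50       764.2257     3,056.9029      15,284.5147
  Σ                    848.2540     3,196.5558      15,711.2424
P = 848.2540.
Convexity = Σ t(t+1)·PV / [P·(1+y)²] = 15,711.2424 / (848.2540 × 1.156700) = 16.01267.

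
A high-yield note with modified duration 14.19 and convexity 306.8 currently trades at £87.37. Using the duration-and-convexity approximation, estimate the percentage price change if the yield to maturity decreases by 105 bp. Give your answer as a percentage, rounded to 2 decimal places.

+16.59%

Duration effect: -D_mod·Δy = -14.19 × (-0.0105) = +0.148995
Convexity effect: ½·C·(Δy)² = 0.5 × 306.8 × (-0.0105)² = +0.01691235
ΔP/P ≈ +0.148995 + 0.01691235 = +0.16590735
= +16.590735%.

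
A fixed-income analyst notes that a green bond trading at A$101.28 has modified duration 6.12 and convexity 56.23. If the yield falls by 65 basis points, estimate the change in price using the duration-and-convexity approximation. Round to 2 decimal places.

+A$4.15

Duration effect: -D_mod·Δy = -6.12 × (-0.0065) = +0.039780
Convexity effect: ½·C·(Δy)² = 0.5 × 56.23 × (-0.0065)² = +0.00118785875
ΔP/P ≈ +0.039780 + 0.00118785875 = +0.04096785875
ΔP ≈ 101.28 × (+0.04096785875) = +4.1492247342.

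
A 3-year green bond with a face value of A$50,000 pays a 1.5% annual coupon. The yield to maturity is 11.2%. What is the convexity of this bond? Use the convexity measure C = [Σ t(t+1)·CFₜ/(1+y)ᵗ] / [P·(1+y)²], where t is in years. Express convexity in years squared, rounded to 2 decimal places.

9.48

With y = 0.112:
  t   CF        PV=CF/(1+0.112)^t    t·PV        t(t+1)·PV
  1       750.00       674.4604       674.4604       1,348.9209
  2       750.00       606.5292     1,213.0583       3,639.1750
  3    50,750.00    36,908.0997   110,724.2990     442,897.1961
  Σ                 38,189.0893   112,611.8178     447,885.2920
P = 38,189.0893.
Convexity = Σ t(t+1)·PV / [P·(1+y)²] = 447,885.2920 / (38,189.0893 × 1.236544) = 9.48458.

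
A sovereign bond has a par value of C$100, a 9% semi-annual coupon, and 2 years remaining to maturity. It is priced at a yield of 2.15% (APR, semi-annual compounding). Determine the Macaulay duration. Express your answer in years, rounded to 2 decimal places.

Periodic yield y = 0.01075. Discount each cash flow and weight by its period:
  t   CF        PV=CF/(1+0.01075)^t    t·PV
  1         4.50         4.4521         4.4521
  2         4.50         4.4048         8.8096
  3         4.50         4.3579        13.0738
  4       104.50       100.1247       400.4989
  Σ                    113.3396       426.8344
Price P = Σ PV = 113.3396.
Macaulay duration = Σ(t·PV) / P = 426.8344 / 113.3396 = 3.76598 half-year periods.
In years: 3.76598 / 2 = 1.88299 years.

1.88 years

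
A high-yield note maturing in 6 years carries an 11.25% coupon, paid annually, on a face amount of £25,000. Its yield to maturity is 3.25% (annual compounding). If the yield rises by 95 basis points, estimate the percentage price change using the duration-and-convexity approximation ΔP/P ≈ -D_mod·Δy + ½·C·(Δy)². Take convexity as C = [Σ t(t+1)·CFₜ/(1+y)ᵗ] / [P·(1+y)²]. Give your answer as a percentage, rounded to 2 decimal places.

With y = 0.0325:
  t   CF        PV=CF/(1+0.0325)^t    t·PV        t(t+1)·PV
  1     2,812.50     2,723.9709     2,723.9709       5,447.9419
  2     2,812.50     2,638.2285     5,276.4570      15,829.3711
  3     2,812.50     2,555.1850     7,665.5550      30,662.2201
  4     2,812.50     2,474.7555     9,899.0218      49,495.1091
  5     2,812.50     2,396.8576    11,984.2879      71,905.7274
  6    27,812.50    22,956.1824   137,737.0943     964,159.6598
  Σ                 35,745.1799   175,286.3870   1,137,500.0293
P = 35,745.1799; D_Mac = 4.90378 yrs; D_mod = 4.74942 yrs; C = 29.85065.
Duration effect: -4.74942 × (+0.0095) = -0.045119
Convexity effect: 0.5 × 29.85065 × (0.0095)² = +0.0013470
ΔP/P ≈ -0.045119 + 0.0013470 = -0.043772 = -4.3772%.

-4.38%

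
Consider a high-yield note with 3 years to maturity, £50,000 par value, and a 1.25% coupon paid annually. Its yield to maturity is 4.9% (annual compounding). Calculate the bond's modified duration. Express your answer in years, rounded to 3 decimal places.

Periodic yield y = 0.049. First find Macaulay duration:
  t   CF        PV=CF/(1+0.049)^t    t·PV
  1       625.00       595.8055       595.8055
  2       625.00       567.9748     1,135.9495
  3    50,625.00    43,856.9647   131,570.8942
  Σ                 45,020.7450   133,302.6493
P = 45,020.7450; Macaulay duration = 133,302.6493 / 45,020.7450 = 2.96092 years.
Modified duration = D_Mac / (1 + y) = 2.96092 / 1.049 = 2.82261 years.

2.823 years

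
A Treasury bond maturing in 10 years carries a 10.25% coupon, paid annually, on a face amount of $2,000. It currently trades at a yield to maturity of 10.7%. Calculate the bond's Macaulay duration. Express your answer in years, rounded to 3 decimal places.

Periodic yield y = 0.107. Discount each cash flow and weight by its year:
  t   CF        PV=CF/(1+0.107)^t    t·PV
  1       205.00       185.1852       185.1852
  2       205.00       167.2856       334.5712
  3       205.00       151.1162       453.3486
  4       205.00       136.5097       546.0386
  5       205.00       123.3150       616.5748
  6       205.00       111.3956       668.3738
  7       205.00       100.6284       704.3987
  8       205.00        90.9019       727.2151
  9       205.00        82.1155       739.0397
  10    2,205.00       797.8705     7,978.7046
  Σ                  1,946.3235    12,953.4503
Price P = Σ PV = 1,946.3235.
Macaulay duration = Σ(t·PV) / P = 12,953.4503 / 1,946.3235 = 6.65534 years.

6.655 years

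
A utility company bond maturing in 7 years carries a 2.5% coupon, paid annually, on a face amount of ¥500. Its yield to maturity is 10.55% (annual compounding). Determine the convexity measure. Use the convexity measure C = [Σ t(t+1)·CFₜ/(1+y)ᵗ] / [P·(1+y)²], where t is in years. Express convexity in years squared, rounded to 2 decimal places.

40.17

With y = 0.1055:
  t   CF        PV=CF/(1+0.1055)^t    t·PV        t(t+1)·PV
  1        12.50        11.3071        11.3071          22.6142
  2        12.50        10.2280        20.4561          61.3683
  3        12.50         9.2520        27.7559         111.0235
  4        12.50         8.3690        33.4761         167.3806
  5        12.50         7.5704        37.8518         227.1107
  6        12.50         6.8479        41.0874         287.6119
  7       512.50       253.9701     1,777.7909      14,222.3273
  Σ                    307.5445     1,949.7253      15,099.4364
P = 307.5445.
Convexity = Σ t(t+1)·PV / [P·(1+y)²] = 15,099.4364 / (307.5445 × 1.222130) = 40.17309.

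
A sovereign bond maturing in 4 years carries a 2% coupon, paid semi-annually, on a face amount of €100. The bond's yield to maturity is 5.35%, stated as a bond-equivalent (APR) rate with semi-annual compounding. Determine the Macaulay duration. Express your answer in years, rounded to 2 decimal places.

3.85 years

Periodic yield y = 0.02675. Discount each cash flow and weight by its period:
  t   CF        PV=CF/(1+0.02675)^t    t·PV
  1         1.00         0.9739         0.9739
  2         1.00         0.9486         1.8971
  3         1.00         0.9239         2.7716
  4         1.00         0.8998         3.5992
  5         1.00         0.8763         4.3817
  6         1.00         0.8535         5.1211
  7         1.00         0.8313         5.8190
  8       101.00        81.7718       654.1746
  Σ                     88.0791       678.7382
Price P = Σ PV = 88.0791.
Macaulay duration = Σ(t·PV) / P = 678.7382 / 88.0791 = 7.70600 half-year periods.
In years: 7.70600 / 2 = 3.85300 years.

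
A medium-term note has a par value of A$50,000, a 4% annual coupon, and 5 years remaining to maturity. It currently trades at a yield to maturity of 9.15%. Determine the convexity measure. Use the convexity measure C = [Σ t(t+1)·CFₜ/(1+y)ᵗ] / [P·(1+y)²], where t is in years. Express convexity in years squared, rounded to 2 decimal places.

With y = 0.0915:
  t   CF        PV=CF/(1+0.0915)^t    t·PV        t(t+1)·PV
  1     2,000.00     1,832.3408     1,832.3408       3,664.6816
  2     2,000.00     1,678.7364     3,357.4729      10,072.4186
  3     2,000.00     1,538.0086     4,614.0259      18,456.1037
  4     2,000.00     1,409.0780     5,636.3120      28,181.5601
  5    52,000.00    33,564.8448   167,824.2240   1,006,945.3440
  Σ                 40,023.0087   183,264.3756   1,067,320.1080
P = 40,023.0087.
Convexity = Σ t(t+1)·PV / [P·(1+y)²] = 1,067,320.1080 / (40,023.0087 × 1.191372) = 22.38399.

22.38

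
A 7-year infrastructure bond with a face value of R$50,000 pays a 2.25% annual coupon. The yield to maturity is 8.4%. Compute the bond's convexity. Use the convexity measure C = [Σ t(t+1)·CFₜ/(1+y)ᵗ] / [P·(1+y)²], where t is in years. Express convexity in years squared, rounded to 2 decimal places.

42.65

With y = 0.084:
  t   CF        PV=CF/(1+0.084)^t    t·PV        t(t+1)·PV
  1     1,125.00     1,037.8229     1,037.8229       2,075.6458
  2     1,125.00       957.4012     1,914.8024       5,744.4071
  3     1,125.00       883.2114     2,649.6343      10,598.5370
  4     1,125.00       814.7707     3,259.0827      16,295.4137
  5     1,125.00       751.6335     3,758.1674      22,549.0041
  6     1,125.00       693.3888     4,160.3329      29,122.3301
  7    51,125.00    29,068.8831   203,482.1818   1,627,857.4544
  Σ                 34,207.1116   220,262.0242   1,714,242.7921
P = 34,207.1116.
Convexity = Σ t(t+1)·PV / [P·(1+y)²] = 1,714,242.7921 / (34,207.1116 × 1.175056) = 42.64787.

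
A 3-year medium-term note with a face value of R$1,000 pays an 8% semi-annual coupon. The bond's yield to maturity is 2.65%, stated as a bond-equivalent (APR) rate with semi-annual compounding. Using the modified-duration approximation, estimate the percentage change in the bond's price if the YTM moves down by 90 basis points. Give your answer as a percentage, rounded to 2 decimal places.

+2.44%

Periodic yield y = 0.01325. Modified duration first:
  t   CF        PV=CF/(1+0.01325)^t    t·PV
  1        40.00        39.4769        39.4769
  2        40.00        38.9607        77.9214
  3        40.00        38.4512       115.3537
  4        40.00        37.9484       151.7936
  5        40.00        37.4522       187.2608
  6     1,040.00       961.0227     5,766.1364
  Σ                  1,153.3122     6,337.9429
P = 1,153.3122; D_Mac = 5.49543 half-year periods = 2.74771 yrs; D_mod = 2.74771/(1+0.01325) = 2.71178 yrs.
ΔP/P ≈ -D_mod · Δy = -2.71178 × (-0.009) = +0.024406 = +2.4406%.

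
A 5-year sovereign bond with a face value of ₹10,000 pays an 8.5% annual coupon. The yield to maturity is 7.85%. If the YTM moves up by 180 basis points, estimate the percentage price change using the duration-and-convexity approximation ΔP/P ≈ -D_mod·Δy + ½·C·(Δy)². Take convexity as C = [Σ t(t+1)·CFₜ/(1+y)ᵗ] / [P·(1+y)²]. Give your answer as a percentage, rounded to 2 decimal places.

With y = 0.0785:
  t   CF        PV=CF/(1+0.0785)^t    t·PV        t(t+1)·PV
  1       850.00       788.1317       788.1317       1,576.2633
  2       850.00       730.7665     1,461.5330       4,384.5990
  3       850.00       677.5767     2,032.7302       8,130.9207
  4       850.00       628.2584     2,513.0337      12,565.1687
  5    10,850.00     7,435.8221    37,179.1105     223,074.6631
  Σ                 10,260.5554    43,974.5391     249,731.6147
P = 10,260.5554; D_Mac = 4.28579 yrs; D_mod = 3.97384 yrs; C = 20.92485.
Duration effect: -3.97384 × (+0.018) = -0.071529
Convexity effect: 0.5 × 20.92485 × (0.018)² = +0.0033898
ΔP/P ≈ -0.071529 + 0.0033898 = -0.068139 = -6.8139%.

-6.81%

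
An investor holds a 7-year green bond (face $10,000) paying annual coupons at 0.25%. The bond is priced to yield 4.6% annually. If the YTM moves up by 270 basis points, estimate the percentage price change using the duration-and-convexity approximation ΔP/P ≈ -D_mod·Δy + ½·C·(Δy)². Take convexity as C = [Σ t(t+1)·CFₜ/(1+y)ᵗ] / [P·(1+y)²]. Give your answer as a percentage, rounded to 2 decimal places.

-16.06%

With y = 0.046:
  t   CF        PV=CF/(1+0.046)^t    t·PV        t(t+1)·PV
  1        25.00        23.9006        23.9006          47.8011
  2        25.00        22.8495        45.6990         137.0970
  3        25.00        21.8446        65.5339         262.1357
  4        25.00        20.8840        83.5359         417.6796
  5        25.00        19.9656        99.8278         598.9669
  6        25.00        19.0875       114.5252         801.6766
  7    10,025.00     7,317.4976    51,222.4833     409,779.8665
  Σ                  7,446.0294    51,655.5058     412,045.2234
P = 7,446.0294; D_Mac = 6.93732 yrs; D_mod = 6.63224 yrs; C = 50.57743.
Duration effect: -6.63224 × (+0.027) = -0.179070
Convexity effect: 0.5 × 50.57743 × (0.027)² = +0.0184355
ΔP/P ≈ -0.179070 + 0.0184355 = -0.160635 = -16.0635%.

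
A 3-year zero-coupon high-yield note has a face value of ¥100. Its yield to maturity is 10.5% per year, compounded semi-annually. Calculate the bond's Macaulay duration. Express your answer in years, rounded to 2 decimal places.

3.00 years

A zero-coupon bond has a single cash flow at maturity, so its Macaulay duration equals its maturity: 3 years.
(Equivalently: 6 semi-annual periods ÷ 2 = 3 years.)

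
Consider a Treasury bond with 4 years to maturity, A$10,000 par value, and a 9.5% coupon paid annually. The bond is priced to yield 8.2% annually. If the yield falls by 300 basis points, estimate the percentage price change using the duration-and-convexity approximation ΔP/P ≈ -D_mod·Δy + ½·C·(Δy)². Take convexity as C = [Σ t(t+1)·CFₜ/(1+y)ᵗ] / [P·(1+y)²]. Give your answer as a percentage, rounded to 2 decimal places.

With y = 0.082:
  t   CF        PV=CF/(1+0.082)^t    t·PV        t(t+1)·PV
  1       950.00       878.0037       878.0037       1,756.0074
  2       950.00       811.4637     1,622.9274       4,868.7821
  3       950.00       749.9664     2,249.8993       8,999.5971
  4    10,950.00     7,989.2328    31,956.9312     159,784.6559
  Σ                 10,428.6666    36,707.7615     175,409.0425
P = 10,428.6666; D_Mac = 3.51989 yrs; D_mod = 3.25313 yrs; C = 14.36709.
Duration effect: -3.25313 × (-0.03) = +0.097594
Convexity effect: 0.5 × 14.36709 × (-0.03)² = +0.0064652
ΔP/P ≈ +0.097594 + 0.0064652 = +0.104059 = +10.4059%.

+10.41%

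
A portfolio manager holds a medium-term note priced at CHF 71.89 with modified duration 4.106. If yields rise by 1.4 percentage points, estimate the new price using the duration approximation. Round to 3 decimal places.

Duration approximation: ΔP/P ≈ -D_mod · Δy = -4.106 × (+0.014) = -0.057484.
New price ≈ 71.89 × (1 - 0.057484) = 67.75747524.

CHF 67.757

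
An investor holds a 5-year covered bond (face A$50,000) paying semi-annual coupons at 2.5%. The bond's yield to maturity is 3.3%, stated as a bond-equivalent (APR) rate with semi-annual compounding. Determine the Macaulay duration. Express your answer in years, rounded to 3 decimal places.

4.725 years

Periodic yield y = 0.0165. Discount each cash flow and weight by its period:
  t   CF        PV=CF/(1+0.0165)^t    t·PV
  1       625.00       614.8549       614.8549
  2       625.00       604.8745     1,209.7489
  3       625.00       595.0560     1,785.1681
  4       625.00       585.3970     2,341.5880
  5       625.00       575.8947     2,879.4736
  6       625.00       566.5467     3,399.2802
  7       625.00       557.3504     3,901.4530
  8       625.00       548.3034     4,386.4273
  9       625.00       539.4033     4,854.6294
  10   50,625.00    42,982.4539   429,824.5394
  Σ                 48,170.1349   455,197.1629
Price P = Σ PV = 48,170.1349.
Macaulay duration = Σ(t·PV) / P = 455,197.1629 / 48,170.1349 = 9.44978 half-year periods.
In years: 9.44978 / 2 = 4.72489 years.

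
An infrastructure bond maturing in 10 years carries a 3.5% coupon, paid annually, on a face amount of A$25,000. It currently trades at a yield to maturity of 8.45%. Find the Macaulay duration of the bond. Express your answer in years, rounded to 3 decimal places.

8.239 years

Periodic yield y = 0.0845. Discount each cash flow and weight by its year:
  t   CF        PV=CF/(1+0.0845)^t    t·PV
  1       875.00       806.8234       806.8234
  2       875.00       743.9589     1,487.9178
  3       875.00       685.9925     2,057.9776
  4       875.00       632.5427     2,530.1707
  5       875.00       583.2574     2,916.2871
  6       875.00       537.8123     3,226.8737
  7       875.00       495.9081     3,471.3564
  8       875.00       457.2688     3,658.1507
  9       875.00       421.6402     3,794.7621
  10   25,875.00    11,497.0070   114,970.0698
  Σ                 16,862.2113   138,920.3892
Price P = Σ PV = 16,862.2113.
Macaulay duration = Σ(t·PV) / P = 138,920.3892 / 16,862.2113 = 8.23856 years.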